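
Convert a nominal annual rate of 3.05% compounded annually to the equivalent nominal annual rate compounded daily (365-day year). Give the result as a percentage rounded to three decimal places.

Compounded annually, EAR = nominal = 0.030500.
Solve (1 + r/365)^365 = 1.030500: r/365 = 1.030500^(1/365) − 1 = 0.000082, so r = 0.030045 = 3.005%.

3.005%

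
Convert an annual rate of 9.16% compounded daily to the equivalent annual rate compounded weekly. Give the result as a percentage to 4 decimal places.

9.1669%

EAR = (1 + 0.0916/365)^365 − 1 = 0.095914.
Solve (1 + r/52)^52 = 1.095914: r/52 = 1.095914^(1/52) − 1 = 0.001763, so r = 0.091669 = 9.1669%.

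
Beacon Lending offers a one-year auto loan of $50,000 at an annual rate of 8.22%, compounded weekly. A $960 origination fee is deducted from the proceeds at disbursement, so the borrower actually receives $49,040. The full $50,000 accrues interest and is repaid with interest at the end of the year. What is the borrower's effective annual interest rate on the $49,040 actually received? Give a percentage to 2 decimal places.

10.69%

Amount owed after one year: 50,000 × (1 + 0.0822/52)^52 = 50,000 × 1.085602 = $54,280.12.
Effective rate on net proceeds: 54,280.12 / 49,040 − 1 = 0.106854 = 10.69%.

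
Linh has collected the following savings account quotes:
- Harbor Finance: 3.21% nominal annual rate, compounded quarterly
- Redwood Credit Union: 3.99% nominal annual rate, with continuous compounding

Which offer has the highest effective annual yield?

Redwood Credit Union

Harbor Finance: (1 + 0.0321/4)^4 − 1 = 3.249%
Redwood Credit Union: e^0.0399 − 1 = 4.071%
The highest effective annual rate is Redwood Credit Union at 4.071%.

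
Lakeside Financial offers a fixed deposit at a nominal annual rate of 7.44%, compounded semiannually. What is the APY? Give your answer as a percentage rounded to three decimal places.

EAR = (1 + 0.0744/2)^2 − 1.
= (1 + 0.037200)^2 − 1 = 1.075784 − 1 = 7.578%.

7.578%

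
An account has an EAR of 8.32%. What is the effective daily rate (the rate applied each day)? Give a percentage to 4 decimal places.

The per-day rate i satisfies (1 + i)^365 = 1 + 0.0832.
i = 1.0832^(1/365) − 1 = 0.0002190 = 0.0219%.

0.0219%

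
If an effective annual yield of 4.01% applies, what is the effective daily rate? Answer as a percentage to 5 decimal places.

0.01077%

The per-day rate i satisfies (1 + i)^365 = 1 + 0.0401.
i = 1.0401^(1/365) − 1 = 0.0001077 = 0.01077%.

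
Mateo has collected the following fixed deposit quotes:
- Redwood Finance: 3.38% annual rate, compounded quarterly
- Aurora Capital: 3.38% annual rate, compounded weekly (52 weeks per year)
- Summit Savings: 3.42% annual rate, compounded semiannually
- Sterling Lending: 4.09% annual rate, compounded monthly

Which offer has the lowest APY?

Redwood Finance

Redwood Finance: (1 + 0.0338/4)^4 − 1 = 3.423%
Aurora Capital: (1 + 0.0338/52)^52 − 1 = 3.437%
Summit Savings: (1 + 0.0342/2)^2 − 1 = 3.449%
Sterling Lending: (1 + 0.0409/12)^12 − 1 = 4.168%
The lowest effective annual rate is Redwood Finance at 3.423%.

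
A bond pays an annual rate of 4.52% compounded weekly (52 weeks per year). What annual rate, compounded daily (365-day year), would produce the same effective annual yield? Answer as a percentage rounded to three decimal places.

4.518%

EAR = (1 + 0.0452/52)^52 − 1 = 0.046217.
Solve (1 + r/365)^365 = 1.046217: r/365 = 1.046217^(1/365) − 1 = 0.000124, so r = 0.045183 = 4.518%.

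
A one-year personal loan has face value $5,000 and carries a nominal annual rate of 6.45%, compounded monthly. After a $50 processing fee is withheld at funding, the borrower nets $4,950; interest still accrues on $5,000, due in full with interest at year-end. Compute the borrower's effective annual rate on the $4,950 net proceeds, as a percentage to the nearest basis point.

Amount owed after one year: 5,000 × (1 + 0.0645/12)^12 = 5,000 × 1.066441 = $5,332.21.
Effective rate on net proceeds: 5,332.21 / 4,950 − 1 = 0.077213 = 7.72%.

7.72%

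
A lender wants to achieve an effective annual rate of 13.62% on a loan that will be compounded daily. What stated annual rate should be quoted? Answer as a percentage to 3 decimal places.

12.771%

(1 + r/365)^365 − 1 = 0.1362, so 1 + r/365 = 1.1362^(1/365).
r/365 = 0.000350, so r = 0.127712 = 12.771%.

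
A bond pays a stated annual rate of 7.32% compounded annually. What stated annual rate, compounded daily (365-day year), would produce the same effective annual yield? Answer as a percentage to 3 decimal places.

7.065%

Compounded annually, EAR = nominal = 0.073200.
Solve (1 + r/365)^365 = 1.073200: r/365 = 1.073200^(1/365) − 1 = 0.000194, so r = 0.070652 = 7.065%.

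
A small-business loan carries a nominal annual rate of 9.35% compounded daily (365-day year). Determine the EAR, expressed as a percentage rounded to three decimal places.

9.800%

EAR = (1 + 0.0935/365)^365 − 1.
= 1.097997 − 1 = 9.800%.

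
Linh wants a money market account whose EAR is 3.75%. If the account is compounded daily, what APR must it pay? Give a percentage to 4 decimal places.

3.6816%

(1 + r/365)^365 − 1 = 0.0375, so 1 + r/365 = 1.0375^(1/365).
r/365 = 0.000101, so r = 0.036816 = 3.6816%.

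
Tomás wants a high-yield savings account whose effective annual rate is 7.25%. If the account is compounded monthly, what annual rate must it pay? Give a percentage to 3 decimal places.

(1 + r/12)^12 − 1 = 0.0725, so 1 + r/12 = 1.0725^(1/12).
r/12 = 0.005850, so r = 0.070197 = 7.020%.

7.020%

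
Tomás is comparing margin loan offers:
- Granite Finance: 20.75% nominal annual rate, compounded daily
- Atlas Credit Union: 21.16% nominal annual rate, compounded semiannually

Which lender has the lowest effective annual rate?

Granite Finance: (1 + 0.2075/365)^365 − 1 = 23.053%
Atlas Credit Union: (1 + 0.2116/2)^2 − 1 = 22.279%
The lowest effective annual rate is Atlas Credit Union at 22.279%.

Atlas Credit Union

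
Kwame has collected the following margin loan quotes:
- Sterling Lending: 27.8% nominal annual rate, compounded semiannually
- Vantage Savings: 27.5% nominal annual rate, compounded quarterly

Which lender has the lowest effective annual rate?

Sterling Lending: (1 + 0.278/2)^2 − 1 = 29.732%
Vantage Savings: (1 + 0.275/4)^4 − 1 = 30.468%
The lowest effective annual rate is Sterling Lending at 29.732%.

Sterling Lending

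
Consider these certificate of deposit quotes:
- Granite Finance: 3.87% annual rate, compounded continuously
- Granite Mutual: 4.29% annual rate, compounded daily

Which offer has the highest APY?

Granite Finance: e^0.0387 − 1 = 3.946%
Granite Mutual: (1 + 0.0429/365)^365 − 1 = 4.383%
The highest effective annual rate is Granite Mutual at 4.383%.

Granite Mutual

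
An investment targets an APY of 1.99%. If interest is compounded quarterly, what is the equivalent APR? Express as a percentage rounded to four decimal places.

(1 + r/4)^4 − 1 = 0.0199, so 1 + r/4 = 1.0199^(1/4).
r/4 = 0.004938, so r = 0.019753 = 1.9753%.

1.9753%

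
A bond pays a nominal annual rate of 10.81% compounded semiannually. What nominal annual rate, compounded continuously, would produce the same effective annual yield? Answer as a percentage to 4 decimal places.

10.5280%

EAR = (1 + 0.1081/2)^2 − 1 = 0.111021.
Equivalent continuous rate: r = ln(1 + 0.111021) = 0.105280 = 10.5280%.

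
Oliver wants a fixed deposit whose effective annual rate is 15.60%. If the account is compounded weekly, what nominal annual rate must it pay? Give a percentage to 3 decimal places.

14.517%

(1 + r/52)^52 − 1 = 0.1560, so 1 + r/52 = 1.1560^(1/52).
r/52 = 0.002792, so r = 0.145168 = 14.517%.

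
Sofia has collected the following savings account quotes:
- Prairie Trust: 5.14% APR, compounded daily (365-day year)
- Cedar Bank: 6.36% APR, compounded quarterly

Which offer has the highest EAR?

Cedar Bank

Prairie Trust: (1 + 0.0514/365)^365 − 1 = 5.274%
Cedar Bank: (1 + 0.0636/4)^4 − 1 = 6.513%
The highest effective annual rate is Cedar Bank at 6.513%.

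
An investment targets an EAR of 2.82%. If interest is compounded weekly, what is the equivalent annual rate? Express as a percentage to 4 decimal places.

2.7817%

(1 + r/52)^52 − 1 = 0.0282, so 1 + r/52 = 1.0282^(1/52).
r/52 = 0.000535, so r = 0.027817 = 2.7817%.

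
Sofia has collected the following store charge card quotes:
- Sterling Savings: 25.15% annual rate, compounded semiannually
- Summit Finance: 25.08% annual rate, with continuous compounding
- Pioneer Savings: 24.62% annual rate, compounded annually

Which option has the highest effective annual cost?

Summit Finance

Sterling Savings: (1 + 0.2515/2)^2 − 1 = 26.731%
Summit Finance: e^0.2508 − 1 = 28.505%
Pioneer Savings: compounded annually, EAR = 24.620%
The highest effective annual rate is Summit Finance at 28.505%.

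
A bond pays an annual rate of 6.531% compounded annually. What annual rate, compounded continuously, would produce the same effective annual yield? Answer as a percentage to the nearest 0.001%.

6.327%

Compounded annually, EAR = nominal = 0.065310.
Equivalent continuous rate: r = ln(1 + 0.065310) = 0.063266 = 6.327%.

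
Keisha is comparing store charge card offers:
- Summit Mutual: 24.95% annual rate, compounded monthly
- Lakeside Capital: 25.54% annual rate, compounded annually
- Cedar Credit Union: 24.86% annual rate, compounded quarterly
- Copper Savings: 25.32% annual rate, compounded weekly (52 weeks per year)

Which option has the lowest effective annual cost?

Lakeside Capital

Summit Mutual: (1 + 0.2495/12)^12 − 1 = 28.010%
Lakeside Capital: compounded annually, EAR = 25.540%
Cedar Credit Union: (1 + 0.2486/4)^4 − 1 = 27.275%
Copper Savings: (1 + 0.2532/52)^52 − 1 = 28.735%
The lowest effective annual rate is Lakeside Capital at 25.540%.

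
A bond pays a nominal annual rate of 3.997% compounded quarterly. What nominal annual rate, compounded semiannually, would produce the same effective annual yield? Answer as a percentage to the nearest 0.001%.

EAR = (1 + 0.03997/4)^4 − 1 = 0.040573.
Solve (1 + r/2)^2 = 1.040573: r/2 = 1.040573^(1/2) − 1 = 0.020085, so r = 0.040170 = 4.017%.

4.017%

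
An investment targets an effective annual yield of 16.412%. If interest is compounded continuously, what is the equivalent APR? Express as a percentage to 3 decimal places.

15.197%

Continuous: nominal r satisfies e^r − 1 = 0.16412.
r = ln(1 + 0.16412) = ln(1.16412) = 0.151965 = 15.197%.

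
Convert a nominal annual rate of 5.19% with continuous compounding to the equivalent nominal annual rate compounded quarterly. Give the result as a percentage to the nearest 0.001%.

5.224%

EAR under continuous compounding: e^0.0519 − 1 = 0.053270.
Solve (1 + r/4)^4 = 1.053270: r/4 = 1.053270^(1/4) − 1 = 0.013060, so r = 0.052238 = 5.224%.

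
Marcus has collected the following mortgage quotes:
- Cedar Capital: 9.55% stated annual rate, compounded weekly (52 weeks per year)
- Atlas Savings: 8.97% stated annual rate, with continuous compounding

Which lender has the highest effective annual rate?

Cedar Capital: (1 + 0.0955/52)^52 − 1 = 10.011%
Atlas Savings: e^0.0897 − 1 = 9.385%
The highest effective annual rate is Cedar Capital at 10.011%.

Cedar Capital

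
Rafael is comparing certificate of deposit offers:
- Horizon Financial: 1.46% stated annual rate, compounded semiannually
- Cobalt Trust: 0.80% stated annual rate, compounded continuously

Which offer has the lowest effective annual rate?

Horizon Financial: (1 + 0.0146/2)^2 − 1 = 1.465%
Cobalt Trust: e^0.0080 − 1 = 0.803%
The lowest effective annual rate is Cobalt Trust at 0.803%.

Cobalt Trust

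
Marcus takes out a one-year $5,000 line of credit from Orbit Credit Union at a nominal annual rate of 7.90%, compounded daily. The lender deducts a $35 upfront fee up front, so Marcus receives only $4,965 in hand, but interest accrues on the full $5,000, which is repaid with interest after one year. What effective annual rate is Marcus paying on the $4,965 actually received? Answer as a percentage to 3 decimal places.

8.982%

Amount owed after one year: 5,000 × (1 + 0.0790/365)^365 = 5,000 × 1.082195 = $5,410.98.
Effective rate on net proceeds: 5,410.98 / 4,965 − 1 = 0.089824 = 8.982%.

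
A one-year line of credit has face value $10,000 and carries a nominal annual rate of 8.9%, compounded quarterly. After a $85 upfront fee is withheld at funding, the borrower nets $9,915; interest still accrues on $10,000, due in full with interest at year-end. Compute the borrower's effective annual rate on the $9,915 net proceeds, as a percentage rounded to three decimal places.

10.138%

Amount owed after one year: 10,000 × (1 + 0.089/4)^4 = 10,000 × 1.092015 = $10,920.15.
Effective rate on net proceeds: 10,920.15 / 9,915 − 1 = 0.101376 = 10.138%.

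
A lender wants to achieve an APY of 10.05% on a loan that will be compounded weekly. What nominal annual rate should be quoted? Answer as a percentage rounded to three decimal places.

9.585%

(1 + r/52)^52 − 1 = 0.1005, so 1 + r/52 = 1.1005^(1/52).
r/52 = 0.001843, so r = 0.095853 = 9.585%.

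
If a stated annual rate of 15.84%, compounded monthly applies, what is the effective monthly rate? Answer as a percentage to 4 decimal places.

1.3200%

With a nominal annual rate compounded monthly, the periodic rate is the nominal rate divided by 12.
i = 0.1584 / 12 = 0.0132000 = 1.3200%.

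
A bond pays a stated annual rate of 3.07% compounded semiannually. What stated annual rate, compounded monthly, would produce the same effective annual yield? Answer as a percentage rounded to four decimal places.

3.0505%

EAR = (1 + 0.0307/2)^2 − 1 = 0.030936.
Solve (1 + r/12)^12 = 1.030936: r/12 = 1.030936^(1/12) − 1 = 0.002542, so r = 0.030505 = 3.0505%.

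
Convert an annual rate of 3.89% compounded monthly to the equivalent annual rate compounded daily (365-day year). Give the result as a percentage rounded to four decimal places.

EAR = (1 + 0.0389/12)^12 − 1 = 0.039601.
Solve (1 + r/365)^365 = 1.039601: r/365 = 1.039601^(1/365) − 1 = 0.000106, so r = 0.038839 = 3.8839%.

3.8839%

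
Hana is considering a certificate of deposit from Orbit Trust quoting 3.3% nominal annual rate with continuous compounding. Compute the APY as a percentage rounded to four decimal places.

With continuous compounding, EAR = e^0.033 − 1.
e^0.033 = 1.033551, so EAR = 0.033551 = 3.3551%.

3.3551%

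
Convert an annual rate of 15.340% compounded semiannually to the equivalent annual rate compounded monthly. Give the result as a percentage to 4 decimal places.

14.8716%

EAR = (1 + 0.15340/2)^2 − 1 = 0.159283.
Solve (1 + r/12)^12 = 1.159283: r/12 = 1.159283^(1/12) − 1 = 0.012393, so r = 0.148716 = 14.8716%.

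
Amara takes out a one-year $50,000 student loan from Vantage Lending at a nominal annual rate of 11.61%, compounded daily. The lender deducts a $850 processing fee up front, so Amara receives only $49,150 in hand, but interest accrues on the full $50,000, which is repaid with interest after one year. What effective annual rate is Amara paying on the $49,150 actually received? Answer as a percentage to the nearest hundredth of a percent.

14.25%

Amount owed after one year: 50,000 × (1 + 0.1161/365)^365 = 50,000 × 1.123087 = $56,154.37.
Effective rate on net proceeds: 56,154.37 / 49,150 − 1 = 0.142510 = 14.25%.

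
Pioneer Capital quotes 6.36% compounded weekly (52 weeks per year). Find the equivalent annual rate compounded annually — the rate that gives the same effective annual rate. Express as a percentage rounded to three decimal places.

EAR = (1 + 0.0636/52)^52 − 1 = 0.065625.
Compounded annually, the equivalent nominal rate is the EAR itself: 6.562%.

6.562%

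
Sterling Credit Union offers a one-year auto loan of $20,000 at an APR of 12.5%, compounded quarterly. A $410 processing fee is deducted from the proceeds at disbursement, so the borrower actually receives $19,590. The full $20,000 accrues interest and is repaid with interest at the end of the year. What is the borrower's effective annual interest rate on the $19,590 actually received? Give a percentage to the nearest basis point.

Amount owed after one year: 20,000 × (1 + 0.125/4)^4 = 20,000 × 1.130982 = $22,619.65.
Effective rate on net proceeds: 22,619.65 / 19,590 − 1 = 0.154653 = 15.47%.

15.47%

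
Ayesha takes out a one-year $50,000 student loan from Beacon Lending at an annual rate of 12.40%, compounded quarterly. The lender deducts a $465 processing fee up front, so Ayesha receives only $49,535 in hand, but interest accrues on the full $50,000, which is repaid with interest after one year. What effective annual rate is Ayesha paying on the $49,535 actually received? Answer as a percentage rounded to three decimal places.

14.049%

Amount owed after one year: 50,000 × (1 + 0.1240/4)^4 = 50,000 × 1.129886 = $56,494.30.
Effective rate on net proceeds: 56,494.30 / 49,535 − 1 = 0.140493 = 14.049%.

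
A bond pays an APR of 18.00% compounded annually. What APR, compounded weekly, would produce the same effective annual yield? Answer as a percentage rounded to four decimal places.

16.5778%

Compounded annually, EAR = nominal = 0.180000.
Solve (1 + r/52)^52 = 1.180000: r/52 = 1.180000^(1/52) − 1 = 0.003188, so r = 0.165778 = 16.5778%.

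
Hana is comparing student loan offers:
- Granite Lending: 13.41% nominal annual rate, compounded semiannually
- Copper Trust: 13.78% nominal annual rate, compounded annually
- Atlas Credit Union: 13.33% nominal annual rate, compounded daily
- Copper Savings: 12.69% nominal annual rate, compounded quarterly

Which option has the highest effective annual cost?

Atlas Credit Union

Granite Lending: (1 + 0.1341/2)^2 − 1 = 13.860%
Copper Trust: compounded annually, EAR = 13.780%
Atlas Credit Union: (1 + 0.1333/365)^365 − 1 = 14.256%
Copper Savings: (1 + 0.1269/4)^4 − 1 = 13.307%
The highest effective annual rate is Atlas Credit Union at 14.256%.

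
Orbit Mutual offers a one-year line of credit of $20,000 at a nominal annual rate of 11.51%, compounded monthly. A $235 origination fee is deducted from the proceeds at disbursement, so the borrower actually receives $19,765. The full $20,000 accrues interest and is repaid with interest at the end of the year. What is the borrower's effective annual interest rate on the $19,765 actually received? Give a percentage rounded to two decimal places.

13.47%

Amount owed after one year: 20,000 × (1 + 0.1151/12)^12 = 20,000 × 1.121370 = $22,427.41.
Effective rate on net proceeds: 22,427.41 / 19,765 − 1 = 0.134703 = 13.47%.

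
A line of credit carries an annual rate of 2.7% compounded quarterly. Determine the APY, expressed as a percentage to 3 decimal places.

EAR = (1 + 0.027/4)^4 − 1.
= (1 + 0.006750)^4 − 1 = 1.027275 − 1 = 2.727%.

2.727%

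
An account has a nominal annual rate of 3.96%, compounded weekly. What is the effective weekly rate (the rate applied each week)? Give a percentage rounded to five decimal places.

With a nominal annual rate compounded weekly, the periodic rate is the nominal rate divided by 52.
i = 0.0396 / 52 = 0.0007615 = 0.07615%.

0.07615%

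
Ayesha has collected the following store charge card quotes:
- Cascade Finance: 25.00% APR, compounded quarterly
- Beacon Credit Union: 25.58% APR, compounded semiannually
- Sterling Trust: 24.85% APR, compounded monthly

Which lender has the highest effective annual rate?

Cascade Finance: (1 + 0.2500/4)^4 − 1 = 27.443%
Beacon Credit Union: (1 + 0.2558/2)^2 − 1 = 27.216%
Sterling Trust: (1 + 0.2485/12)^12 − 1 = 27.885%
The highest effective annual rate is Sterling Trust at 27.885%.

Sterling Trust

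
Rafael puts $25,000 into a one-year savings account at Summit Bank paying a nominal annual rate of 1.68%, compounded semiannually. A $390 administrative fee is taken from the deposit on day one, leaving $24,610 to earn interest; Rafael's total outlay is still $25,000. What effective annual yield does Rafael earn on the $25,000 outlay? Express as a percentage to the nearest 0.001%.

0.101%

Value after one year: 24,610 × (1 + 0.0168/2)^2 = 24,610 × 1.016871 = $25,025.18.
Effective yield on the $25,000 outlay: 25,025.18 / 25,000 − 1 = 0.001007 = 0.101%.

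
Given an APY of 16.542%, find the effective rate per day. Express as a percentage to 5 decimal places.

0.04195%

The per-day rate i satisfies (1 + i)^365 = 1 + 0.16542.
i = 1.16542^(1/365) − 1 = 0.0004195 = 0.04195%.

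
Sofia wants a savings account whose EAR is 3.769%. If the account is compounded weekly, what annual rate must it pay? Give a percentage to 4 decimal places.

(1 + r/52)^52 − 1 = 0.03769, so 1 + r/52 = 1.03769^(1/52).
r/52 = 0.000712, so r = 0.037010 = 3.7010%.

3.7010%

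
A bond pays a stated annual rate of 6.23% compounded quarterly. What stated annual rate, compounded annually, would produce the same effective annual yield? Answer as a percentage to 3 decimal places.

EAR = (1 + 0.0623/4)^4 − 1 = 0.063771.
Compounded annually, the equivalent nominal rate is the EAR itself: 6.377%.

6.377%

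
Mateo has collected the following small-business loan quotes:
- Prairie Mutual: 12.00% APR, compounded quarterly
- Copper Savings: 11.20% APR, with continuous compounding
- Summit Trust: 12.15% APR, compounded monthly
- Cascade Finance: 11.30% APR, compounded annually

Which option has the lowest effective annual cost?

Prairie Mutual: (1 + 0.1200/4)^4 − 1 = 12.551%
Copper Savings: e^0.1120 − 1 = 11.851%
Summit Trust: (1 + 0.1215/12)^12 − 1 = 12.850%
Cascade Finance: compounded annually, EAR = 11.300%
The lowest effective annual rate is Cascade Finance at 11.300%.

Cascade Finance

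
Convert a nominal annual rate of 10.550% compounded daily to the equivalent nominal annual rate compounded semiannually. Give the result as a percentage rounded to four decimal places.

EAR = (1 + 0.10550/365)^365 − 1 = 0.111249.
Solve (1 + r/2)^2 = 1.111249: r/2 = 1.111249^(1/2) − 1 = 0.054158, so r = 0.108316 = 10.8316%.

10.8316%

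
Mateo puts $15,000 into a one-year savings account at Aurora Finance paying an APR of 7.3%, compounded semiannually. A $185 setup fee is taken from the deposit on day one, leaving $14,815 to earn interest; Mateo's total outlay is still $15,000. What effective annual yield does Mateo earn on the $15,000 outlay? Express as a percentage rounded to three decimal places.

Value after one year: 14,815 × (1 + 0.073/2)^2 = 14,815 × 1.074332 = $15,916.23.
Effective yield on the $15,000 outlay: 15,916.23 / 15,000 − 1 = 0.061082 = 6.108%.

6.108%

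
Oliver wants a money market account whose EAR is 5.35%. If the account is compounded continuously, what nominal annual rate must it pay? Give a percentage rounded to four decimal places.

Continuous: nominal r satisfies e^r − 1 = 0.0535.
r = ln(1 + 0.0535) = ln(1.0535) = 0.052118 = 5.2118%.

5.2118%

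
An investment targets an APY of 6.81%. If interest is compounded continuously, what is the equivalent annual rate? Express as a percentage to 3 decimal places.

6.588%

Continuous: nominal r satisfies e^r − 1 = 0.0681.
r = ln(1 + 0.0681) = ln(1.0681) = 0.065881 = 6.588%.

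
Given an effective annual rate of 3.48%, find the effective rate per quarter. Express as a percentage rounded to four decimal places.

The per-quarter rate i satisfies (1 + i)^4 = 1 + 0.0348.
i = 1.0348^(1/4) − 1 = 0.0085887 = 0.8589%.

0.8589%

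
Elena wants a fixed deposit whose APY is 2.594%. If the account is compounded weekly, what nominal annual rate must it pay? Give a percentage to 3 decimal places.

(1 + r/52)^52 − 1 = 0.02594, so 1 + r/52 = 1.02594^(1/52).
r/52 = 0.000493, so r = 0.025616 = 2.562%.

2.562%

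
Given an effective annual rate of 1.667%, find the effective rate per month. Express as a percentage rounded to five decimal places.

0.13787%

The per-month rate i satisfies (1 + i)^12 = 1 + 0.01667.
i = 1.01667^(1/12) − 1 = 0.0013787 = 0.13787%.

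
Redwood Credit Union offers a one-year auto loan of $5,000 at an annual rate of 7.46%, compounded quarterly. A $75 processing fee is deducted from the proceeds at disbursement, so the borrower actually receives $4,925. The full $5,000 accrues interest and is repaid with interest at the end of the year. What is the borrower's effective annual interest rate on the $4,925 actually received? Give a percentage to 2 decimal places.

Amount owed after one year: 5,000 × (1 + 0.0746/4)^4 = 5,000 × 1.076713 = $5,383.57.
Effective rate on net proceeds: 5,383.57 / 4,925 − 1 = 0.093110 = 9.31%.

9.31%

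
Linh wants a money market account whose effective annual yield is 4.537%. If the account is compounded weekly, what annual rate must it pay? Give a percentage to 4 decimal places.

4.4390%

(1 + r/52)^52 − 1 = 0.04537, so 1 + r/52 = 1.04537^(1/52).
r/52 = 0.000854, so r = 0.044390 = 4.4390%.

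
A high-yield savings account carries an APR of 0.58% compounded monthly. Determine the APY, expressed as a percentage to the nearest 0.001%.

EAR = (1 + 0.0058/12)^12 − 1.
= (1 + 0.000483)^12 − 1 = 1.005815 − 1 = 0.582%.

0.582%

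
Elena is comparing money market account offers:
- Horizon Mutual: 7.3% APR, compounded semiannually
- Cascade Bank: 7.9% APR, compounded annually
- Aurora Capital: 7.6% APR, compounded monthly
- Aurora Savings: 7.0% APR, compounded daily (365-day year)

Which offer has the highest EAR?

Cascade Bank

Horizon Mutual: (1 + 0.073/2)^2 − 1 = 7.433%
Cascade Bank: compounded annually, EAR = 7.900%
Aurora Capital: (1 + 0.076/12)^12 − 1 = 7.870%
Aurora Savings: (1 + 0.070/365)^365 − 1 = 7.250%
The highest effective annual rate is Cascade Bank at 7.900%.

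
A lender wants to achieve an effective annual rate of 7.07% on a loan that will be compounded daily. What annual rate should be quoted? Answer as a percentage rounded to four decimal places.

6.8319%

(1 + r/365)^365 − 1 = 0.0707, so 1 + r/365 = 1.0707^(1/365).
r/365 = 0.000187, so r = 0.068319 = 6.8319%.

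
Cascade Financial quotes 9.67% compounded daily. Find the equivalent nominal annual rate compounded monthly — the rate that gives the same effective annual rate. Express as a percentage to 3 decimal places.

EAR = (1 + 0.0967/365)^365 − 1 = 0.101516.
Solve (1 + r/12)^12 = 1.101516: r/12 = 1.101516^(1/12) − 1 = 0.008090, so r = 0.097078 = 9.708%.

9.708%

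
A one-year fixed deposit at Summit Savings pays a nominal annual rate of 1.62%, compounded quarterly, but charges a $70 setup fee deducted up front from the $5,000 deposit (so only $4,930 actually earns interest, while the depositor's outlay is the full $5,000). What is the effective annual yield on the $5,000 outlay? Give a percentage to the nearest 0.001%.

Value after one year: 4,930 × (1 + 0.0162/4)^4 = 4,930 × 1.016299 = $5,010.35.
Effective yield on the $5,000 outlay: 5,010.35 / 5,000 − 1 = 0.002070 = 0.207%.

0.207%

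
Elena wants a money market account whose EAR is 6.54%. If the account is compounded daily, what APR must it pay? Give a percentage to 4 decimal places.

(1 + r/365)^365 − 1 = 0.0654, so 1 + r/365 = 1.0654^(1/365).
r/365 = 0.000174, so r = 0.063356 = 6.3356%.

6.3356%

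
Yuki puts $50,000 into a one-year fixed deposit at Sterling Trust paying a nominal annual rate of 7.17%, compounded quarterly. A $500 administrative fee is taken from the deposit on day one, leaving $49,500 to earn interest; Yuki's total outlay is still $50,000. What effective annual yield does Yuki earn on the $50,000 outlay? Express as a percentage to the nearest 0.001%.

6.291%

Value after one year: 49,500 × (1 + 0.0717/4)^4 = 49,500 × 1.073651 = $53,145.72.
Effective yield on the $50,000 outlay: 53,145.72 / 50,000 − 1 = 0.062914 = 6.291%.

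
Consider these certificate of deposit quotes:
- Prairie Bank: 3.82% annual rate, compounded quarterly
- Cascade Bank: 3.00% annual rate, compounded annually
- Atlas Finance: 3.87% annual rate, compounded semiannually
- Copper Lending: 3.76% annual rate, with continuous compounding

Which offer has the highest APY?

Prairie Bank: (1 + 0.0382/4)^4 − 1 = 3.875%
Cascade Bank: compounded annually, EAR = 3.000%
Atlas Finance: (1 + 0.0387/2)^2 − 1 = 3.907%
Copper Lending: e^0.0376 − 1 = 3.832%
The highest effective annual rate is Atlas Finance at 3.907%.

Atlas Finance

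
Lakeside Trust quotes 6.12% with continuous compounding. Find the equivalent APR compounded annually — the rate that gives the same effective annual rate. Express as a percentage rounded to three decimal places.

6.311%

EAR under continuous compounding: e^0.0612 − 1 = 0.063112.
Compounded annually, the equivalent nominal rate is the EAR itself: 6.311%.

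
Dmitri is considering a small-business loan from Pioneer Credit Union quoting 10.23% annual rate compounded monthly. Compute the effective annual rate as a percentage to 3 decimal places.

10.724%

EAR = (1 + 0.1023/12)^12 − 1.
= (1 + 0.008525)^12 − 1 = 1.107236 − 1 = 10.724%.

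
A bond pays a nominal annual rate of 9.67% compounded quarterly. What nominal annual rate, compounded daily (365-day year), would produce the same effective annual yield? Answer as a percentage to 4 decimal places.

9.5562%

EAR = (1 + 0.0967/4)^4 − 1 = 0.100263.
Solve (1 + r/365)^365 = 1.100263: r/365 = 1.100263^(1/365) − 1 = 0.000262, so r = 0.095562 = 9.5562%.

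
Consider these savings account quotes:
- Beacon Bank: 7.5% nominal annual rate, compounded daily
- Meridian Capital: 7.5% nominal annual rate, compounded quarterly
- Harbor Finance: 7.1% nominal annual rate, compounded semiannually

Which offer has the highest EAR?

Beacon Bank: (1 + 0.075/365)^365 − 1 = 7.788%
Meridian Capital: (1 + 0.075/4)^4 − 1 = 7.714%
Harbor Finance: (1 + 0.071/2)^2 − 1 = 7.226%
The highest effective annual rate is Beacon Bank at 7.788%.

Beacon Bank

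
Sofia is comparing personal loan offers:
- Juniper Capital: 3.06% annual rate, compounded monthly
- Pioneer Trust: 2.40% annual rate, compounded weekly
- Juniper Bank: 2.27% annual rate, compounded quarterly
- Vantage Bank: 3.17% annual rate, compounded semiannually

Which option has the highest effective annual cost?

Juniper Capital: (1 + 0.0306/12)^12 − 1 = 3.103%
Pioneer Trust: (1 + 0.0240/52)^52 − 1 = 2.428%
Juniper Bank: (1 + 0.0227/4)^4 − 1 = 2.289%
Vantage Bank: (1 + 0.0317/2)^2 − 1 = 3.195%
The highest effective annual rate is Vantage Bank at 3.195%.

Vantage Bank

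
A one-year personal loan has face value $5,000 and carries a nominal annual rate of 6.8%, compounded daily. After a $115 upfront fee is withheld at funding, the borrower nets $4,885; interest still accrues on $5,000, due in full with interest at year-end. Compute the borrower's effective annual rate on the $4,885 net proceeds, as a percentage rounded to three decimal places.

Amount owed after one year: 5,000 × (1 + 0.068/365)^365 = 5,000 × 1.070359 = $5,351.79.
Effective rate on net proceeds: 5,351.79 / 4,885 − 1 = 0.095556 = 9.556%.

9.556%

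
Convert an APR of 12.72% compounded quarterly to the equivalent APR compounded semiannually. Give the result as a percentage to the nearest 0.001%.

12.922%

EAR = (1 + 0.1272/4)^4 − 1 = 0.133397.
Solve (1 + r/2)^2 = 1.133397: r/2 = 1.133397^(1/2) − 1 = 0.064611, so r = 0.129222 = 12.922%.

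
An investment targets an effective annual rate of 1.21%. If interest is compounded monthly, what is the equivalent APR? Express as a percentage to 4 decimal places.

1.2033%

(1 + r/12)^12 − 1 = 0.0121, so 1 + r/12 = 1.0121^(1/12).
r/12 = 0.001003, so r = 0.012033 = 1.2033%.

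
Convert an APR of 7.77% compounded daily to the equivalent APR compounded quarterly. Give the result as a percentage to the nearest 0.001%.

EAR = (1 + 0.0777/365)^365 − 1 = 0.080789.
Solve (1 + r/4)^4 = 1.080789: r/4 = 1.080789^(1/4) − 1 = 0.019613, so r = 0.078451 = 7.845%.

7.845%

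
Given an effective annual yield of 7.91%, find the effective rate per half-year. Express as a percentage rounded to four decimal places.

3.8797%

The per-half-year rate i satisfies (1 + i)^2 = 1 + 0.0791.
i = 1.0791^(1/2) − 1 = 0.0387974 = 3.8797%.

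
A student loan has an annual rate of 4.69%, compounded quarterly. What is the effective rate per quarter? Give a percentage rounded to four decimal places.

1.1725%

With a nominal annual rate compounded quarterly, the periodic rate is the nominal rate divided by 4.
i = 0.0469 / 4 = 0.0117250 = 1.1725%.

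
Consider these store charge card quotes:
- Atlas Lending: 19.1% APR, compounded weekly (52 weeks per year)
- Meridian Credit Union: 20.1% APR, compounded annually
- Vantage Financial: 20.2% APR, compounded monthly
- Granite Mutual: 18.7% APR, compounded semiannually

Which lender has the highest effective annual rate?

Vantage Financial

Atlas Lending: (1 + 0.191/52)^52 − 1 = 21.004%
Meridian Credit Union: compounded annually, EAR = 20.100%
Vantage Financial: (1 + 0.202/12)^12 − 1 = 22.179%
Granite Mutual: (1 + 0.187/2)^2 − 1 = 19.574%
The highest effective annual rate is Vantage Financial at 22.179%.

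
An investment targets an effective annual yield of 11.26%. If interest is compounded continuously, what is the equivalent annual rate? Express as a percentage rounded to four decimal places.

10.6700%

Continuous: nominal r satisfies e^r − 1 = 0.1126.
r = ln(1 + 0.1126) = ln(1.1126) = 0.106700 = 10.6700%.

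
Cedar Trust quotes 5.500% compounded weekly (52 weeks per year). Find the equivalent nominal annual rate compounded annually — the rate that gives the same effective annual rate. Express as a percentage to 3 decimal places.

EAR = (1 + 0.05500/52)^52 − 1 = 0.056510.
Compounded annually, the equivalent nominal rate is the EAR itself: 5.651%.

5.651%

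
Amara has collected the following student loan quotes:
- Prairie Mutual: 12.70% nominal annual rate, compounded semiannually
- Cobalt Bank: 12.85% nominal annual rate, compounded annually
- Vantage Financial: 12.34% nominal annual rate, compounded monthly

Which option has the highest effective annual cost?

Prairie Mutual

Prairie Mutual: (1 + 0.1270/2)^2 − 1 = 13.103%
Cobalt Bank: compounded annually, EAR = 12.850%
Vantage Financial: (1 + 0.1234/12)^12 − 1 = 13.062%
The highest effective annual rate is Prairie Mutual at 13.103%.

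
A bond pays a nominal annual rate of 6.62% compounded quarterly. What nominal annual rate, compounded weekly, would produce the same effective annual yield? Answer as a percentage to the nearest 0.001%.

EAR = (1 + 0.0662/4)^4 − 1 = 0.067862.
Solve (1 + r/52)^52 = 1.067862: r/52 = 1.067862^(1/52) − 1 = 0.001263, so r = 0.065700 = 6.570%.

6.570%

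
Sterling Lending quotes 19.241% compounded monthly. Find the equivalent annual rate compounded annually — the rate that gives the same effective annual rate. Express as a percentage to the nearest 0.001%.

21.032%

EAR = (1 + 0.19241/12)^12 − 1 = 0.210319.
Compounded annually, the equivalent nominal rate is the EAR itself: 21.032%.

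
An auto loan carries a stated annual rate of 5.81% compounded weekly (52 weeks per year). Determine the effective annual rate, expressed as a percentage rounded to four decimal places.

EAR = (1 + 0.0581/52)^52 − 1.
= (1 + 0.001117)^52 − 1 = 1.059787 − 1 = 5.9787%.

5.9787%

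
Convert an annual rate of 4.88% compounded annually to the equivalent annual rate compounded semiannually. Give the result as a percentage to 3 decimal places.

Compounded annually, EAR = nominal = 0.048800.
Solve (1 + r/2)^2 = 1.048800: r/2 = 1.048800^(1/2) − 1 = 0.024109, so r = 0.048219 = 4.822%.

4.822%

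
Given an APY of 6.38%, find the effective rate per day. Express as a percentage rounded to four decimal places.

The per-day rate i satisfies (1 + i)^365 = 1 + 0.0638.
i = 1.0638^(1/365) − 1 = 0.0001695 = 0.0169%.

0.0169%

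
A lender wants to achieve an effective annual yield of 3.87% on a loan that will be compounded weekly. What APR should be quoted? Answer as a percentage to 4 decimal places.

(1 + r/52)^52 − 1 = 0.0387, so 1 + r/52 = 1.0387^(1/52).
r/52 = 0.000730, so r = 0.037984 = 3.7984%.

3.7984%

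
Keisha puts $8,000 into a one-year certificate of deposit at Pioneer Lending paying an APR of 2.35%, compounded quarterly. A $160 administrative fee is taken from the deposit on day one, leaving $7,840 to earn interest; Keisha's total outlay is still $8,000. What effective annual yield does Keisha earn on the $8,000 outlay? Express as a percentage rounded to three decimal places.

Value after one year: 7,840 × (1 + 0.0235/4)^4 = 7,840 × 1.023708 = $8,025.87.
Effective yield on the $8,000 outlay: 8,025.87 / 8,000 − 1 = 0.003234 = 0.323%.

0.323%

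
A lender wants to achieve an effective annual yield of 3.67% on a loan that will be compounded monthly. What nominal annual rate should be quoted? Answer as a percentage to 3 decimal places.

3.610%

(1 + r/12)^12 − 1 = 0.0367, so 1 + r/12 = 1.0367^(1/12).
r/12 = 0.003008, so r = 0.036097 = 3.610%.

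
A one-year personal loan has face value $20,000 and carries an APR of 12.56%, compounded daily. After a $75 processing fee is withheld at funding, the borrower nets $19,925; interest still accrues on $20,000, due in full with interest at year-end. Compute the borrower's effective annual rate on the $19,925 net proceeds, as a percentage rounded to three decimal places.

Amount owed after one year: 20,000 × (1 + 0.1256/365)^365 = 20,000 × 1.133804 = $22,676.08.
Effective rate on net proceeds: 22,676.08 / 19,925 − 1 = 0.138072 = 13.807%.

13.807%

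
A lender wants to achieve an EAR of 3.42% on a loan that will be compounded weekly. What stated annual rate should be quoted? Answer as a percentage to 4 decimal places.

3.3639%

(1 + r/52)^52 − 1 = 0.0342, so 1 + r/52 = 1.0342^(1/52).
r/52 = 0.000647, so r = 0.033639 = 3.3639%.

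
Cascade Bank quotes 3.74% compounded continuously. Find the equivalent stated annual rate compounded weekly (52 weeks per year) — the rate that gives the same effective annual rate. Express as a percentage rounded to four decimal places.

EAR under continuous compounding: e^0.0374 − 1 = 0.038108.
Solve (1 + r/52)^52 = 1.038108: r/52 = 1.038108^(1/52) − 1 = 0.000719, so r = 0.037413 = 3.7413%.

3.7413%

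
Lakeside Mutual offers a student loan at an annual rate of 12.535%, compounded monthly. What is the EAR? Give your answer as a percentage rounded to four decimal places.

13.2808%

EAR = (1 + 0.12535/12)^12 − 1.
= (1 + 0.010446)^12 − 1 = 1.132808 − 1 = 13.2808%.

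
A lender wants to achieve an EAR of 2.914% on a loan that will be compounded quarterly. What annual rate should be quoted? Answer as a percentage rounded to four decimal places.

(1 + r/4)^4 − 1 = 0.02914, so 1 + r/4 = 1.02914^(1/4).
r/4 = 0.007207, so r = 0.028827 = 2.8827%.

2.8827%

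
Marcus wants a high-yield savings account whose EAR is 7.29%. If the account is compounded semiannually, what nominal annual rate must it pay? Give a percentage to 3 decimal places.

(1 + r/2)^2 − 1 = 0.0729, so 1 + r/2 = 1.0729^(1/2).
r/2 = 0.035809, so r = 0.071618 = 7.162%.

7.162%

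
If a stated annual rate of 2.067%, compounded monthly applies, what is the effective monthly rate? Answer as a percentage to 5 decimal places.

With a nominal annual rate compounded monthly, the periodic rate is the nominal rate divided by 12.
i = 0.02067 / 12 = 0.0017225 = 0.17225%.

0.17225%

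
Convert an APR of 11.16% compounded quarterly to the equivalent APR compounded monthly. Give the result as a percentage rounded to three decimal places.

11.058%

EAR = (1 + 0.1116/4)^4 − 1 = 0.116358.
Solve (1 + r/12)^12 = 1.116358: r/12 = 1.116358^(1/12) − 1 = 0.009215, so r = 0.110578 = 11.058%.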